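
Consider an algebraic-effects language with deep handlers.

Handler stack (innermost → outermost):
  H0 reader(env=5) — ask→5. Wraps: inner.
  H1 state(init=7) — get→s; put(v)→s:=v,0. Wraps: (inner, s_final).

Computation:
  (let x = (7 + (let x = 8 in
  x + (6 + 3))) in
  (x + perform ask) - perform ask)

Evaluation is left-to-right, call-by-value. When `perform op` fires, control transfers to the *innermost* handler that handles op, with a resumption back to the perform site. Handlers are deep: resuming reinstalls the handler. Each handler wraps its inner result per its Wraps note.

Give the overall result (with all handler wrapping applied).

Answer: (24, 7)

Step-by-step:
ask @ H0 ⇒ 5
ask @ H0 ⇒ 5
H0 returns 24
H1 returns (24, 7)
= (24, 7)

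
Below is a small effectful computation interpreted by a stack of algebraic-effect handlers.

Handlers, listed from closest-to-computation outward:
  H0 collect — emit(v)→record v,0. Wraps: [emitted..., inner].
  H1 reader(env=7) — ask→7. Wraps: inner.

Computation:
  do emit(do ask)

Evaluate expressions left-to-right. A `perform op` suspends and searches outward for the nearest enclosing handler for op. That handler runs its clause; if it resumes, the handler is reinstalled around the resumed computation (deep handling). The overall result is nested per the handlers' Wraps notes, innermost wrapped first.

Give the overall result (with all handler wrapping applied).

Answer: [7, 0]

Evaluation trace:
ask @ H1 ⇒ 7
emit(7) @ H0 ⇒ out+=7
H0 returns [7, 0]
H1 returns [7, 0]
= [7, 0]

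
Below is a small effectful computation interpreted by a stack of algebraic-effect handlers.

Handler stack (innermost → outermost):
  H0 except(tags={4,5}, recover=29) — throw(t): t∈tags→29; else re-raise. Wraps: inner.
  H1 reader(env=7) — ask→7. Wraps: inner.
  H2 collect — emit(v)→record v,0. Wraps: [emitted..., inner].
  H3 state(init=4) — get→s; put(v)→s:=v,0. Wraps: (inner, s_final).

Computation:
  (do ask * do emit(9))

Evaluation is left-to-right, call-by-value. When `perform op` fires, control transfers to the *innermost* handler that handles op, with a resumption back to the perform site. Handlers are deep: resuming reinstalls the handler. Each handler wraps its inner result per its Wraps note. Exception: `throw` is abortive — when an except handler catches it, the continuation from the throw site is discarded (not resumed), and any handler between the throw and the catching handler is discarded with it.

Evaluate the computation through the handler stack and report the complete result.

Answer: ([9, 0], 4)

Step-by-step:
ask @ H1 ⇒ 7
emit(9) @ H2 ⇒ out+=9
H0 returns 0
H1 returns 0
H2 returns [9, 0]
H3 returns ([9, 0], 4)
= ([9, 0], 4)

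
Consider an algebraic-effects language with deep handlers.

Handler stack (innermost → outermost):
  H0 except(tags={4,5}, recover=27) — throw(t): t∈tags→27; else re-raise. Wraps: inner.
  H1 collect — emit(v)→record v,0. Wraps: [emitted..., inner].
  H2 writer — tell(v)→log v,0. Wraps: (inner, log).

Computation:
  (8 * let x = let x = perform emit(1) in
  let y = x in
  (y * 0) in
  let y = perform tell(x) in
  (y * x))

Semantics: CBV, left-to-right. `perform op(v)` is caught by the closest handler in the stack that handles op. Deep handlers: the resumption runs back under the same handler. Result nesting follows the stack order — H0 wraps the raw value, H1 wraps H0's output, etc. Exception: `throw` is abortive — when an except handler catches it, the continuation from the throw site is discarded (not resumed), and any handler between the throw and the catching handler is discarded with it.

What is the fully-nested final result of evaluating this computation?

Working:
emit(1) @ H1 ⇒ out+=1
tell(0) @ H2 ⇒ log+=0
H0 returns 0
H1 returns [1, 0]
H2 returns ([1, 0], (0))
= ([1, 0], (0))

Answer: ([1, 0], (0))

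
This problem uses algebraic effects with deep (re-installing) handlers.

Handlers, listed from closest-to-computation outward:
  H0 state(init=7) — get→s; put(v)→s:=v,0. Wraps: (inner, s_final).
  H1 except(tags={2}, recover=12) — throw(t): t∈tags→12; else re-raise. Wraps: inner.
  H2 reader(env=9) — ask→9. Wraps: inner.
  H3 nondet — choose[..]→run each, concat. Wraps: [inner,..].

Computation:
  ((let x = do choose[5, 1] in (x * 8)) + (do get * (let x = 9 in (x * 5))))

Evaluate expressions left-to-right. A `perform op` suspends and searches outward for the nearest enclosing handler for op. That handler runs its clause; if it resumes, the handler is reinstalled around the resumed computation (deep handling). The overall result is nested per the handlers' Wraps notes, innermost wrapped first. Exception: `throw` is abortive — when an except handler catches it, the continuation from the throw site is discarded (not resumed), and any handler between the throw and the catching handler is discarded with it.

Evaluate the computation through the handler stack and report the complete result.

Answer: [(355, 7), (323, 7)]

Working:
choose[5, 1] @ H3
  branch[0] choose=5:
    get @ H0 ⇒ 7
    H0 returns (355, 7)
    H1 returns (355, 7)
    H2 returns (355, 7)
    H3 returns [(355, 7)]
  branch[1] choose=1:
    get @ H0 ⇒ 7
    H0 returns (323, 7)
    H1 returns (323, 7)
    H2 returns (323, 7)
    H3 returns [(323, 7)]
= [(355, 7), (323, 7)]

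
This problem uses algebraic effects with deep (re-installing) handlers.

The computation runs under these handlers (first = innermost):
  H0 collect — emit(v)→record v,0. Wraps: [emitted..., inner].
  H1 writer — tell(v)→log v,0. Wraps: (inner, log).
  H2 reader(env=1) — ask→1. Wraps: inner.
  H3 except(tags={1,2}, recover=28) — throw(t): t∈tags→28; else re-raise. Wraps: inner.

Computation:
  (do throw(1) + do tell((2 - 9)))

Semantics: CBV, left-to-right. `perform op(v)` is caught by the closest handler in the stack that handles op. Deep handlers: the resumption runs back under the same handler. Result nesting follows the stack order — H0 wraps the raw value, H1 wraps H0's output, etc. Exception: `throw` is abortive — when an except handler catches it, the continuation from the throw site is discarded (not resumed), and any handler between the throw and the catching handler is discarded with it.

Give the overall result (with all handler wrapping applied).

Evaluation trace:
throw(1) @ H3 caught ⇒ 28
= 28

Answer: 28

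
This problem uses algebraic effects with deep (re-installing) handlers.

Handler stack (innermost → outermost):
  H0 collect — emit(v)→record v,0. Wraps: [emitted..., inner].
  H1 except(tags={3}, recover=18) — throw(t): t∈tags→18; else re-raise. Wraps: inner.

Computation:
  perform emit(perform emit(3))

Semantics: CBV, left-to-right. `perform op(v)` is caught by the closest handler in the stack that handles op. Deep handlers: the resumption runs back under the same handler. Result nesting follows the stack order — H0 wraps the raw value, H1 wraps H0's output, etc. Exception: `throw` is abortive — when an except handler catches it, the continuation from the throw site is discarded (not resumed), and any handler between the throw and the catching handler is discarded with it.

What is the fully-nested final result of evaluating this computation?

Answer: [3, 0, 0]

Step-by-step:
emit(3) @ H0 ⇒ out+=3
emit(0) @ H0 ⇒ out+=0
H0 returns [3, 0, 0]
H1 returns [3, 0, 0]
= [3, 0, 0]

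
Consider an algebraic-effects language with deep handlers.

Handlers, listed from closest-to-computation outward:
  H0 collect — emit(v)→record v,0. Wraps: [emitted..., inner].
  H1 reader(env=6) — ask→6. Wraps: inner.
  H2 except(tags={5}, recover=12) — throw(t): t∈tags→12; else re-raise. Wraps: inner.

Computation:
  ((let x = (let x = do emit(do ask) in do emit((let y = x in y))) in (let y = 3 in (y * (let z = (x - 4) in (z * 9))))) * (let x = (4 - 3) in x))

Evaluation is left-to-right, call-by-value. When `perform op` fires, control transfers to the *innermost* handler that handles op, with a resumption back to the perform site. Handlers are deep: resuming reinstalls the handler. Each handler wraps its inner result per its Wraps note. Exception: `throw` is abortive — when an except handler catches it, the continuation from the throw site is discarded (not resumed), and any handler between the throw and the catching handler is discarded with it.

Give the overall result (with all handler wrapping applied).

Answer: [6, 0, -108]

Evaluation trace:
ask @ H1 ⇒ 6
emit(6) @ H0 ⇒ out+=6
emit(0) @ H0 ⇒ out+=0
H0 returns [6, 0, -108]
H1 returns [6, 0, -108]
H2 returns [6, 0, -108]
= [6, 0, -108]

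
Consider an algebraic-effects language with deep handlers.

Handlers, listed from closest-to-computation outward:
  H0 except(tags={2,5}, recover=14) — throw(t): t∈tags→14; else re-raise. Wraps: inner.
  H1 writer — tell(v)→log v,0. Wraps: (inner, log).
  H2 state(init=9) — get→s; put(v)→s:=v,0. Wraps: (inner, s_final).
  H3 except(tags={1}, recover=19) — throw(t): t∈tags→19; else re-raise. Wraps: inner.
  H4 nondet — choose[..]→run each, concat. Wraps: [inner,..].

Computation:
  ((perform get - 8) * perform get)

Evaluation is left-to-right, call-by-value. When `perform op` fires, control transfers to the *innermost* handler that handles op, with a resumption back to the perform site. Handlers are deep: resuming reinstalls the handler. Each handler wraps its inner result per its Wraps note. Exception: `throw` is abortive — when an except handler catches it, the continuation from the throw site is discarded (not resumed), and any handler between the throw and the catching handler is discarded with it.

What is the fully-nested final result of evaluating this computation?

Step-by-step:
get @ H2 ⇒ 9
get @ H2 ⇒ 9
H0 returns 9
H1 returns (9, ())
H2 returns ((9, ()), 9)
H3 returns ((9, ()), 9)
H4 returns [((9, ()), 9)]
= [((9, ()), 9)]

Answer: [((9, ()), 9)]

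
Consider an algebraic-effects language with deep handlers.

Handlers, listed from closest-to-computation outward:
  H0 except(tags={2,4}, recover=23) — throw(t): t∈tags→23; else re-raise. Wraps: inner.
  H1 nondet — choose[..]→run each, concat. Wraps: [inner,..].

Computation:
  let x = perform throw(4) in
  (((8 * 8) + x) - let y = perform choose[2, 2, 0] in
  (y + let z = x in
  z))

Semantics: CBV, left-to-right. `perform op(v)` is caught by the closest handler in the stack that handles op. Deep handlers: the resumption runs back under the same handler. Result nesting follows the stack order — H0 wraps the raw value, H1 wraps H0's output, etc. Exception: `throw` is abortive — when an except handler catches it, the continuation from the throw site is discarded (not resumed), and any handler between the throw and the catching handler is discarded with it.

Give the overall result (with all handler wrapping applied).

Answer: [23]

Working:
throw(4) @ H0 caught ⇒ 23
H1 returns [23]
= [23]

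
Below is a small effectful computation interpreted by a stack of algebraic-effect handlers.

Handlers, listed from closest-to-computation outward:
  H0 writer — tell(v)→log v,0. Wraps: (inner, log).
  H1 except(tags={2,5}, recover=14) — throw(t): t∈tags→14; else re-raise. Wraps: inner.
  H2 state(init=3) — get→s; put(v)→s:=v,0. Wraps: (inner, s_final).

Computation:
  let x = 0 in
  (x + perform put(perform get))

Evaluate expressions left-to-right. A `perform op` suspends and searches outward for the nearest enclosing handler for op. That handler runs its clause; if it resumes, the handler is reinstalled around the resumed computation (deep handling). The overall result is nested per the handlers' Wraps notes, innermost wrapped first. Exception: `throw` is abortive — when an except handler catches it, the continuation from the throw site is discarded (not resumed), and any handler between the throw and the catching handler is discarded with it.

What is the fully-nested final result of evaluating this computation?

Answer: ((0, ()), 3)

Working:
get @ H2 ⇒ 3
put(3) @ H2 ⇒ s:=3
H0 returns (0, ())
H1 returns (0, ())
H2 returns ((0, ()), 3)
= ((0, ()), 3)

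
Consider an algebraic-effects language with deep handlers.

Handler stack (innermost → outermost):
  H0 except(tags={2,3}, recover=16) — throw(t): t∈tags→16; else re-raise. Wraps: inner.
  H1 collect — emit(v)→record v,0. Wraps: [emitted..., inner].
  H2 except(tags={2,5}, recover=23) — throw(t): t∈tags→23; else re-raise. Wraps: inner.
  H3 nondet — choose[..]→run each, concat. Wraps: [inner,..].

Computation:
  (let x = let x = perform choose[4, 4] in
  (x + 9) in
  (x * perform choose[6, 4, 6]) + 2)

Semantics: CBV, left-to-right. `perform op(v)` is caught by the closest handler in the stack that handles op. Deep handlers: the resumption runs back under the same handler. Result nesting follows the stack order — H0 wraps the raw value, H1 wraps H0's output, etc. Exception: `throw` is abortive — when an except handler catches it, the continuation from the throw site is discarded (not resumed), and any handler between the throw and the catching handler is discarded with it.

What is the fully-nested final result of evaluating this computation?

Answer: [[80], [54], [80], [80], [54], [80]]

Working:
choose[4, 4] @ H3
  branch[0] choose=4:
    choose[6, 4, 6] @ H3
      branch[0] choose=6:
        H0 returns 80
        H1 returns [80]
        H2 returns [80]
        H3 returns [[80]]
      branch[1] choose=4:
        H0 returns 54
        H1 returns [54]
        H2 returns [54]
        H3 returns [[54]]
      branch[2] choose=6:
        H0 returns 80
        H1 returns [80]
        H2 returns [80]
        H3 returns [[80]]
  branch[1] choose=4:
    choose[6, 4, 6] @ H3
      branch[0] choose=6:
        H0 returns 80
        H1 returns [80]
        H2 returns [80]
        H3 returns [[80]]
      branch[1] choose=4:
        H0 returns 54
        H1 returns [54]
        H2 returns [54]
        H3 returns [[54]]
      branch[2] choose=6:
        H0 returns 80
        H1 returns [80]
        H2 returns [80]
        H3 returns [[80]]
= [[80], [54], [80], [80], [54], [80]]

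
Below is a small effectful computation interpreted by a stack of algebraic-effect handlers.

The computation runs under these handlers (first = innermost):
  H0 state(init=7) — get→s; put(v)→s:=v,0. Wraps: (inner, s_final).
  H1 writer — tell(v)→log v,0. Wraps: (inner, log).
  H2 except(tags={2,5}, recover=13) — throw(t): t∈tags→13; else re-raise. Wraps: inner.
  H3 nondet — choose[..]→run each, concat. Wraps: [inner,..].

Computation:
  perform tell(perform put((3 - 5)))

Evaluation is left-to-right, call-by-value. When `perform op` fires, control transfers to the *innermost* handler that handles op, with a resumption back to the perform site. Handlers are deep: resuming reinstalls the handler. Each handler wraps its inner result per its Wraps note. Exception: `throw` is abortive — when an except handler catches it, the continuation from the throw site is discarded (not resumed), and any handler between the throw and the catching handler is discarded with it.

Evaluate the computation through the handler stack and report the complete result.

Answer: [((0, -2), (0))]

Step-by-step:
put(-2) @ H0 ⇒ s:=-2
tell(0) @ H1 ⇒ log+=0
H0 returns (0, -2)
H1 returns ((0, -2), (0))
H2 returns ((0, -2), (0))
H3 returns [((0, -2), (0))]
= [((0, -2), (0))]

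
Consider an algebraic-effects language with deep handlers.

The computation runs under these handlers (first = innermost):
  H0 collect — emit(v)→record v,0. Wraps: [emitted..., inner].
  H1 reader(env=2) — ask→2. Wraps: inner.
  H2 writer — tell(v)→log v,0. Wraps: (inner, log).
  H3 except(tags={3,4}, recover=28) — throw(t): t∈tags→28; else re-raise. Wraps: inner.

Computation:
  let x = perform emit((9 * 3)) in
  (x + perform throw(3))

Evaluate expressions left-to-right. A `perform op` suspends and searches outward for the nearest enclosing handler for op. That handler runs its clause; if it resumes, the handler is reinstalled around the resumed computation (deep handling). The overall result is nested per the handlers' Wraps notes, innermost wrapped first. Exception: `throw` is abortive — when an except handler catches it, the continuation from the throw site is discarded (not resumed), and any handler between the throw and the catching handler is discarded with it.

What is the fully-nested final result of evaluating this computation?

Answer: 28

Working:
emit(27) @ H0 ⇒ out+=27
throw(3) @ H3 caught ⇒ 28
= 28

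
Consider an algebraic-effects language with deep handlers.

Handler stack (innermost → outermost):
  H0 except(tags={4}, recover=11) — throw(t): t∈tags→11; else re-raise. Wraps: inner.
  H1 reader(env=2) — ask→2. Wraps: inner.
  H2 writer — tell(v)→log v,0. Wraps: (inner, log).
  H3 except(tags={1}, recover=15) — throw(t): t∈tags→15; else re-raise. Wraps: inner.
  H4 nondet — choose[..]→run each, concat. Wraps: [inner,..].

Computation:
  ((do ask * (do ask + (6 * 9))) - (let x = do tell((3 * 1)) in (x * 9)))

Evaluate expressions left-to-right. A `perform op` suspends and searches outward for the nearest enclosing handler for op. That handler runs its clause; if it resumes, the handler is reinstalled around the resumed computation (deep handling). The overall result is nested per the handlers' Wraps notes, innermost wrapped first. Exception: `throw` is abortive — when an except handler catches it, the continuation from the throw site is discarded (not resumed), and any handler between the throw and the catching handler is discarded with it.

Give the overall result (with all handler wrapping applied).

Answer: [(112, (3))]

Working:
ask @ H1 ⇒ 2
ask @ H1 ⇒ 2
tell(3) @ H2 ⇒ log+=3
H0 returns 112
H1 returns 112
H2 returns (112, (3))
H3 returns (112, (3))
H4 returns [(112, (3))]
= [(112, (3))]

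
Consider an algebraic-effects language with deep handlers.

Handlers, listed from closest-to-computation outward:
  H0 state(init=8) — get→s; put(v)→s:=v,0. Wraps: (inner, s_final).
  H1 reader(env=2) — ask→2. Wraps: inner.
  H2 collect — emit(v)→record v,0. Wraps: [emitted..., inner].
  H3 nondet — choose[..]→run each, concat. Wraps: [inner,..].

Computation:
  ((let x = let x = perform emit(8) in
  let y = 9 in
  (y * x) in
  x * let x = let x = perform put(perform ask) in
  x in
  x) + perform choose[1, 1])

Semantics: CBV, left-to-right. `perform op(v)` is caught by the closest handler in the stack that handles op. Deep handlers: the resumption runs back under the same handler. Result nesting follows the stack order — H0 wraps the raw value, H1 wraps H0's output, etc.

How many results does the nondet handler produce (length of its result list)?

Answer: 2

Step-by-step:
emit(8) @ H2 ⇒ out+=8
ask @ H1 ⇒ 2
put(2) @ H0 ⇒ s:=2
choose[1, 1] @ H3
  branch[0] choose=1:
    H0 returns (1, 2)
    H1 returns (1, 2)
    H2 returns [8, (1, 2)]
    H3 returns [[8, (1, 2)]]
  branch[1] choose=1:
    H0 returns (1, 2)
    H1 returns (1, 2)
    H2 returns [8, (1, 2)]
    H3 returns [[8, (1, 2)]]
= [[8, (1, 2)], [8, (1, 2)]]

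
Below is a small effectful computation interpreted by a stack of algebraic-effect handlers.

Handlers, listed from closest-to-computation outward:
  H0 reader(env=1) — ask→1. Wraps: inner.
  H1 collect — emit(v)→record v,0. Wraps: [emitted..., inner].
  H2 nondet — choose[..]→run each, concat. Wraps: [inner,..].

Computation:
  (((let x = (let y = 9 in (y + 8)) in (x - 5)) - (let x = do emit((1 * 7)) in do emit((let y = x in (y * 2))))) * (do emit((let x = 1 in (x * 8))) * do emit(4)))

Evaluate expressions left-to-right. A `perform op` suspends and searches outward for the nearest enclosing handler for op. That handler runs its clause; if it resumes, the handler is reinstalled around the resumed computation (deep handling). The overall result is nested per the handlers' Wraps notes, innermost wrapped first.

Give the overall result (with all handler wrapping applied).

Step-by-step:
emit(7) @ H1 ⇒ out+=7
emit(0) @ H1 ⇒ out+=0
emit(8) @ H1 ⇒ out+=8
emit(4) @ H1 ⇒ out+=4
H0 returns 0
H1 returns [7, 0, 8, 4, 0]
H2 returns [[7, 0, 8, 4, 0]]
= [[7, 0, 8, 4, 0]]

Answer: [[7, 0, 8, 4, 0]]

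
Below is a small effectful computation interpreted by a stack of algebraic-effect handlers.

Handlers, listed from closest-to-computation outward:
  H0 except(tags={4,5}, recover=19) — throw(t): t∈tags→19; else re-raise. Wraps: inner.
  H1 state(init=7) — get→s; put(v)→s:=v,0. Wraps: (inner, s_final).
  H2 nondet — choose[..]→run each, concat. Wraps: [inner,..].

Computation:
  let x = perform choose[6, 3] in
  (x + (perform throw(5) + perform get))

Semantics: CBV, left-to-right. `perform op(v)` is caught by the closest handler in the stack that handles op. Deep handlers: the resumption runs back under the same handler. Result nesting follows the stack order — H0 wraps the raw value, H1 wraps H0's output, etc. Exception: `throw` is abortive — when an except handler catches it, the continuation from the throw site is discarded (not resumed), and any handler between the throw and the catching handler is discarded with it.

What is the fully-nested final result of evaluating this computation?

Answer: [(19, 7), (19, 7)]

Step-by-step:
choose[6, 3] @ H2
  branch[0] choose=6:
    throw(5) @ H0 caught ⇒ 19
    H1 returns (19, 7)
    H2 returns [(19, 7)]
  branch[1] choose=3:
    throw(5) @ H0 caught ⇒ 19
    H1 returns (19, 7)
    H2 returns [(19, 7)]
= [(19, 7), (19, 7)]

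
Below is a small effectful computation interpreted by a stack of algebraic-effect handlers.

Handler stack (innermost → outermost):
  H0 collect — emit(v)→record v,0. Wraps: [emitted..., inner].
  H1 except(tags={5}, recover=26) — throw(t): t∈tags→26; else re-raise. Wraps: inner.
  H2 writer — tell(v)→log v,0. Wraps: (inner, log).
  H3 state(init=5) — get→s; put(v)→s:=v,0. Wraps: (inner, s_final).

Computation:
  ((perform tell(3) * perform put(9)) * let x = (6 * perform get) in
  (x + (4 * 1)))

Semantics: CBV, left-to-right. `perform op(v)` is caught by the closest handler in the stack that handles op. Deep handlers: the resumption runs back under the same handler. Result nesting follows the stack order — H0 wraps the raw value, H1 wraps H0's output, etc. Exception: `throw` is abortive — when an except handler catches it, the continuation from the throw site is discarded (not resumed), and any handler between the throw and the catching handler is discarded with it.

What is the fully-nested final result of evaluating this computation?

Working:
tell(3) @ H2 ⇒ log+=3
put(9) @ H3 ⇒ s:=9
get @ H3 ⇒ 9
H0 returns [0]
H1 returns [0]
H2 returns ([0], (3))
H3 returns (([0], (3)), 9)
= (([0], (3)), 9)

Answer: (([0], (3)), 9)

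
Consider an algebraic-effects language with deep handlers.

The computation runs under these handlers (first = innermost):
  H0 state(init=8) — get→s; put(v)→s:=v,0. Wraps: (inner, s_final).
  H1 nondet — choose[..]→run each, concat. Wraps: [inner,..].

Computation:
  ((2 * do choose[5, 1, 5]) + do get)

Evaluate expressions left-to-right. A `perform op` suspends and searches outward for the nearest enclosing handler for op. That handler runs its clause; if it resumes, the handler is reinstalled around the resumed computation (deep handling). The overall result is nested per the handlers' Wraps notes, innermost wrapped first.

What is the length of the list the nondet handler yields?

Step-by-step:
choose[5, 1, 5] @ H1
  branch[0] choose=5:
    get @ H0 ⇒ 8
    H0 returns (18, 8)
    H1 returns [(18, 8)]
  branch[1] choose=1:
    get @ H0 ⇒ 8
    H0 returns (10, 8)
    H1 returns [(10, 8)]
  branch[2] choose=5:
    get @ H0 ⇒ 8
    H0 returns (18, 8)
    H1 returns [(18, 8)]
= [(18, 8), (10, 8), (18, 8)]

Answer: 3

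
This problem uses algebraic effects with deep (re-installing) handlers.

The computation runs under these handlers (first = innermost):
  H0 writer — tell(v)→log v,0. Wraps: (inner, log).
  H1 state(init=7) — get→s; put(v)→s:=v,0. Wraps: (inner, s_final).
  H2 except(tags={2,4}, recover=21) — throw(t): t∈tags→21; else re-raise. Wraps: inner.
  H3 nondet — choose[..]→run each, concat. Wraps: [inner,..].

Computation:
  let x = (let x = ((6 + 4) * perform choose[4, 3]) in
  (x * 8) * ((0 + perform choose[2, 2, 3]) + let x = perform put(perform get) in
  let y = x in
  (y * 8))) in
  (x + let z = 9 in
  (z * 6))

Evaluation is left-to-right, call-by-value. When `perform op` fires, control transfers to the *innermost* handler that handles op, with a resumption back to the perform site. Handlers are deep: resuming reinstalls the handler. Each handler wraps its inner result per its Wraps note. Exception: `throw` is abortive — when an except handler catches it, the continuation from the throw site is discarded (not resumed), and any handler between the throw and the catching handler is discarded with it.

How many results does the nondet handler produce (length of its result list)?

Evaluation trace:
choose[4, 3] @ H3
  branch[0] choose=4:
    choose[2, 2, 3] @ H3
      branch[0] choose=2:
        get @ H1 ⇒ 7
        put(7) @ H1 ⇒ s:=7
        H0 returns (694, ())
        H1 returns ((694, ()), 7)
        H2 returns ((694, ()), 7)
        H3 returns [((694, ()), 7)]
      branch[1] choose=2:
        get @ H1 ⇒ 7
        put(7) @ H1 ⇒ s:=7
        H0 returns (694, ())
        H1 returns ((694, ()), 7)
        H2 returns ((694, ()), 7)
        H3 returns [((694, ()), 7)]
      branch[2] choose=3:
        get @ H1 ⇒ 7
        put(7) @ H1 ⇒ s:=7
        H0 returns (1014, ())
        H1 returns ((1014, ()), 7)
        H2 returns ((1014, ()), 7)
        H3 returns [((1014, ()), 7)]
  branch[1] choose=3:
    choose[2, 2, 3] @ H3
      branch[0] choose=2:
        get @ H1 ⇒ 7
        put(7) @ H1 ⇒ s:=7
        H0 returns (534, ())
        H1 returns ((534, ()), 7)
        H2 returns ((534, ()), 7)
        H3 returns [((534, ()), 7)]
      branch[1] choose=2:
        get @ H1 ⇒ 7
        put(7) @ H1 ⇒ s:=7
        H0 returns (534, ())
        H1 returns ((534, ()), 7)
        H2 returns ((534, ()), 7)
        H3 returns [((534, ()), 7)]
      branch[2] choose=3:
        get @ H1 ⇒ 7
        put(7) @ H1 ⇒ s:=7
        H0 returns (774, ())
        H1 returns ((774, ()), 7)
        H2 returns ((774, ()), 7)
        H3 returns [((774, ()), 7)]
= [((694, ()), 7), ((694, ()), 7), ((1014, ()), 7), ((534, ()), 7), ((534, ()), 7), ((774, ()), 7)]

Answer: 6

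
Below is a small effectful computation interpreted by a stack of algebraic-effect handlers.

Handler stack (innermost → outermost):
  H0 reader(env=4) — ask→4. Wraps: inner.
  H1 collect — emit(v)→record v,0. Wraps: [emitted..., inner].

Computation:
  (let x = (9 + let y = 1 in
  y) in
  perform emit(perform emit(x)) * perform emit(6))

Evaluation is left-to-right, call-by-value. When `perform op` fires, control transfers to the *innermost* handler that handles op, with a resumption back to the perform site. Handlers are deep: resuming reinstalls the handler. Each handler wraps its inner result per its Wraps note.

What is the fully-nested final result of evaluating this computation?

Step-by-step:
emit(10) @ H1 ⇒ out+=10
emit(0) @ H1 ⇒ out+=0
emit(6) @ H1 ⇒ out+=6
H0 returns 0
H1 returns [10, 0, 6, 0]
= [10, 0, 6, 0]

Answer: [10, 0, 6, 0]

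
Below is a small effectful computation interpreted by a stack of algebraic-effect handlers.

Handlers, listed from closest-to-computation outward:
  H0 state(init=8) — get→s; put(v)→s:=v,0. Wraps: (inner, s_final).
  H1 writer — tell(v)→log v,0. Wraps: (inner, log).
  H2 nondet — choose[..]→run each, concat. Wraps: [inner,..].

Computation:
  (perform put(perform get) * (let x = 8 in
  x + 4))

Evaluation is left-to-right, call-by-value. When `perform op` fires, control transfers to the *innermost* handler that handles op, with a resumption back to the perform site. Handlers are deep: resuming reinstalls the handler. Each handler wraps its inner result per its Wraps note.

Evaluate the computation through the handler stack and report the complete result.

Answer: [((0, 8), ())]

Working:
get @ H0 ⇒ 8
put(8) @ H0 ⇒ s:=8
H0 returns (0, 8)
H1 returns ((0, 8), ())
H2 returns [((0, 8), ())]
= [((0, 8), ())]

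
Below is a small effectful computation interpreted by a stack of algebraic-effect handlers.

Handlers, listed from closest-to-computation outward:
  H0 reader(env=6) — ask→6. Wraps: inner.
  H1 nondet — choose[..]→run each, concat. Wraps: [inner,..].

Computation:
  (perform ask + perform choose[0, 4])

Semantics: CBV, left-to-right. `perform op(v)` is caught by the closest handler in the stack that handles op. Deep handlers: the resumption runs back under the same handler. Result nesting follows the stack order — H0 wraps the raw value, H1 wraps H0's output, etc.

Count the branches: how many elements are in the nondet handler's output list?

Step-by-step:
ask @ H0 ⇒ 6
choose[0, 4] @ H1
  branch[0] choose=0:
    H0 returns 6
    H1 returns [6]
  branch[1] choose=4:
    H0 returns 10
    H1 returns [10]
= [6, 10]

Answer: 2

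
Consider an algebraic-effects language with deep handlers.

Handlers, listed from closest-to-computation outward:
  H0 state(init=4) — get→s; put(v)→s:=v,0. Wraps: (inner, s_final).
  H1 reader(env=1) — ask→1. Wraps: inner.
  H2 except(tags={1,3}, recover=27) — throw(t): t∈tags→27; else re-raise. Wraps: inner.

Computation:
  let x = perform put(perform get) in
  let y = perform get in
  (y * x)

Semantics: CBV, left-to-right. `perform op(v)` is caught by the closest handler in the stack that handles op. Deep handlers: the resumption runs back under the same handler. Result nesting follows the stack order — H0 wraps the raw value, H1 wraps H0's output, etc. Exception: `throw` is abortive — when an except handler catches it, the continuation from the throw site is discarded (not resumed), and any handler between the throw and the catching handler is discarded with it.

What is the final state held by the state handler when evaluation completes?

Answer: 4

Evaluation trace:
get @ H0 ⇒ 4
put(4) @ H0 ⇒ s:=4
get @ H0 ⇒ 4
H0 returns (0, 4)
H1 returns (0, 4)
H2 returns (0, 4)
= (0, 4)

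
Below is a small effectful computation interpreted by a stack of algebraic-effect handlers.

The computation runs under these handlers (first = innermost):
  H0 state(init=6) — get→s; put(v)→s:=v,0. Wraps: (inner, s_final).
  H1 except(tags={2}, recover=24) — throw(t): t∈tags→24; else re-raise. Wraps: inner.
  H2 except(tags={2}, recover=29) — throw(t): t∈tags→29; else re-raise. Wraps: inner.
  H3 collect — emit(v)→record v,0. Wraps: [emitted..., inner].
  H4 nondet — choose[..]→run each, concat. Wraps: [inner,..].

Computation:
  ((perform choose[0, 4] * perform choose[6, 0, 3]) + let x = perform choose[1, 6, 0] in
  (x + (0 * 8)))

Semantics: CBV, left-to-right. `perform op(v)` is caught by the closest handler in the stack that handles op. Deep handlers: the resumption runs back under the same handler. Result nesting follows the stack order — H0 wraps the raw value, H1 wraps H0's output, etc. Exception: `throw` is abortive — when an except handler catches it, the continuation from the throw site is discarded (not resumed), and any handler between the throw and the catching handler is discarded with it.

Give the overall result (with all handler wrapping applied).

Working:
choose[0, 4] @ H4
  branch[0] choose=0:
    choose[6, 0, 3] @ H4
      branch[0] choose=6:
        choose[1, 6, 0] @ H4
          branch[0] choose=1:
            H0 returns (1, 6)
            H1 returns (1, 6)
            H2 returns (1, 6)
            H3 returns [(1, 6)]
            H4 returns [[(1, 6)]]
          branch[1] choose=6:
            H0 returns (6, 6)
            H1 returns (6, 6)
            H2 returns (6, 6)
            H3 returns [(6, 6)]
            H4 returns [[(6, 6)]]
          branch[2] choose=0:
            H0 returns (0, 6)
            H1 returns (0, 6)
            H2 returns (0, 6)
            H3 returns [(0, 6)]
            H4 returns [[(0, 6)]]
      branch[1] choose=0:
        choose[1, 6, 0] @ H4
          branch[0] choose=1:
            H0 returns (1, 6)
            H1 returns (1, 6)
            H2 returns (1, 6)
            H3 returns [(1, 6)]
            H4 returns [[(1, 6)]]
          branch[1] choose=6:
            H0 returns (6, 6)
            H1 returns (6, 6)
            H2 returns (6, 6)
            H3 returns [(6, 6)]
            H4 returns [[(6, 6)]]
          branch[2] choose=0:
            H0 returns (0, 6)
            H1 returns (0, 6)
            H2 returns (0, 6)
            H3 returns [(0, 6)]
            H4 returns [[(0, 6)]]
      branch[2] choose=3:
        choose[1, 6, 0] @ H4
          branch[0] choose=1:
            H0 returns (1, 6)
            H1 returns (1, 6)
            H2 returns (1, 6)
            H3 returns [(1, 6)]
            H4 returns [[(1, 6)]]
          branch[1] choose=6:
            H0 returns (6, 6)
            H1 returns (6, 6)
            H2 returns (6, 6)
            H3 returns [(6, 6)]
            H4 returns [[(6, 6)]]
          branch[2] choose=0:
            H0 returns (0, 6)
            H1 returns (0, 6)
            H2 returns (0, 6)
            H3 returns [(0, 6)]
            H4 returns [[(0, 6)]]
  branch[1] choose=4:
    choose[6, 0, 3] @ H4
      branch[0] choose=6:
        choose[1, 6, 0] @ H4
          branch[0] choose=1:
            H0 returns (25, 6)
            H1 returns (25, 6)
            H2 returns (25, 6)
            H3 returns [(25, 6)]
            H4 returns [[(25, 6)]]
          branch[1] choose=6:
            H0 returns (30, 6)
            H1 returns (30, 6)
            H2 returns (30, 6)
            H3 returns [(30, 6)]
            H4 returns [[(30, 6)]]
          branch[2] choose=0:
            H0 returns (24, 6)
            H1 returns (24, 6)
            H2 returns (24, 6)
            H3 returns [(24, 6)]
            H4 returns [[(24, 6)]]
      branch[1] choose=0:
        choose[1, 6, 0] @ H4
          branch[0] choose=1:
            H0 returns (1, 6)
            H1 returns (1, 6)
            H2 returns (1, 6)
            H3 returns [(1, 6)]
            H4 returns [[(1, 6)]]
          branch[1] choose=6:
            H0 returns (6, 6)
            H1 returns (6, 6)
            H2 returns (6, 6)
            H3 returns [(6, 6)]
            H4 returns [[(6, 6)]]
          branch[2] choose=0:
            H0 returns (0, 6)
            H1 returns (0, 6)
            H2 returns (0, 6)
            H3 returns [(0, 6)]
            H4 returns [[(0, 6)]]
      branch[2] choose=3:
        choose[1, 6, 0] @ H4
          branch[0] choose=1:
            H0 returns (13, 6)
            H1 returns (13, 6)
            H2 returns (13, 6)
            H3 returns [(13, 6)]
            H4 returns [[(13, 6)]]
          branch[1] choose=6:
            H0 returns (18, 6)
            H1 returns (18, 6)
            H2 returns (18, 6)
            H3 returns [(18, 6)]
            H4 returns [[(18, 6)]]
          branch[2] choose=0:
            H0 returns (12, 6)
            H1 returns (12, 6)
            H2 returns (12, 6)
            H3 returns [(12, 6)]
            H4 returns [[(12, 6)]]
= [[(1, 6)], [(6, 6)], [(0, 6)], [(1, 6)], [(6, 6)], [(0, 6)], [(1, 6)], [(6, 6)], [(0, 6)], [(25, 6)], [(30, 6)], [(24, 6)], [(1, 6)], [(6, 6)], [(0, 6)], [(13, 6)], [(18, 6)], [(12, 6)]]

Answer: [[(1, 6)], [(6, 6)], [(0, 6)], [(1, 6)], [(6, 6)], [(0, 6)], [(1, 6)], [(6, 6)], [(0, 6)], [(25, 6)], [(30, 6)], [(24, 6)], [(1, 6)], [(6, 6)], [(0, 6)], [(13, 6)], [(18, 6)], [(12, 6)]]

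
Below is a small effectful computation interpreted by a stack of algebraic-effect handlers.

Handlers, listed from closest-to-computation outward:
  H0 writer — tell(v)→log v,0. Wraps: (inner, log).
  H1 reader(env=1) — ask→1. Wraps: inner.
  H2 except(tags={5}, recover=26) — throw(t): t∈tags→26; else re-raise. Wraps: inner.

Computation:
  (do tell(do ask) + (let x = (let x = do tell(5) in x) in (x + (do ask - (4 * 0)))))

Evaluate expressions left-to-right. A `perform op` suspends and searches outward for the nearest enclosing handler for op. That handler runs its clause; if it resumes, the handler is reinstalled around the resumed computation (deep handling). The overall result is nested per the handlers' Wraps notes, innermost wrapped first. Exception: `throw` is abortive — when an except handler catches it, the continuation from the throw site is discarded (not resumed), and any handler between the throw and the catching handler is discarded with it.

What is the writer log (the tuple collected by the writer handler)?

Working:
ask @ H1 ⇒ 1
tell(1) @ H0 ⇒ log+=1
tell(5) @ H0 ⇒ log+=5
ask @ H1 ⇒ 1
H0 returns (1, (1, 5))
H1 returns (1, (1, 5))
H2 returns (1, (1, 5))
= (1, (1, 5))

Answer: (1, 5)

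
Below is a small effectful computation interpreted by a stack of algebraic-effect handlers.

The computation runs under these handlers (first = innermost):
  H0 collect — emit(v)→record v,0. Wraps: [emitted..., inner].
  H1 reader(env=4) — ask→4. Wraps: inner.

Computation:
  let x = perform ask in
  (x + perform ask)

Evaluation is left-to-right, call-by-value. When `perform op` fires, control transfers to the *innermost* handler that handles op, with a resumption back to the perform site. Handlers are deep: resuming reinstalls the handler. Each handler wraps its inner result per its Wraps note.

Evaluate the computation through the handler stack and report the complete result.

Answer: [8]

Evaluation trace:
ask @ H1 ⇒ 4
ask @ H1 ⇒ 4
H0 returns [8]
H1 returns [8]
= [8]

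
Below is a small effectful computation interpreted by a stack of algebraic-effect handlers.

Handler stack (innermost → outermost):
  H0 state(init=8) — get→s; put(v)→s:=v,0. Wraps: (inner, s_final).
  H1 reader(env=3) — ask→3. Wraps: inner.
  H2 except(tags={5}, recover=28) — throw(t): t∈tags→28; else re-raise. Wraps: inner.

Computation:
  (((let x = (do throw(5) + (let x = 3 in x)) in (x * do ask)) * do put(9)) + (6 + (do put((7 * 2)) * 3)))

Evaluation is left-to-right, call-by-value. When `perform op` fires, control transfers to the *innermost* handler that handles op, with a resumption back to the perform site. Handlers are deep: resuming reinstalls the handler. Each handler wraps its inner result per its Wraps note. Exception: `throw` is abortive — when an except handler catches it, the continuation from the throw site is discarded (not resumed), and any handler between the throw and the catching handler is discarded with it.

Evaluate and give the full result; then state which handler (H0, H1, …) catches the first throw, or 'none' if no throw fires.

Answer: 28 ; first throw caught by: H2

Evaluation trace:
throw(5) @ H2 caught ⇒ 28
= 28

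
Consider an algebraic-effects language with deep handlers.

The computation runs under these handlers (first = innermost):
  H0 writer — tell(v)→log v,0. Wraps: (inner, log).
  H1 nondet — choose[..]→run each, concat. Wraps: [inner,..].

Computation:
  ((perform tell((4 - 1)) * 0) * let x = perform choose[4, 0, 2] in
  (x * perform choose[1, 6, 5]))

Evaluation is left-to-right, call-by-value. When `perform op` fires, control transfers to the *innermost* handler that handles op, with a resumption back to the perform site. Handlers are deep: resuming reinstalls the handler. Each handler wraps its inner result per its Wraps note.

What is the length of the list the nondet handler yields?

Answer: 9

Step-by-step:
tell(3) @ H0 ⇒ log+=3
choose[4, 0, 2] @ H1
  branch[0] choose=4:
    choose[1, 6, 5] @ H1
      branch[0] choose=1:
        H0 returns (0, (3))
        H1 returns [(0, (3))]
      branch[1] choose=6:
        H0 returns (0, (3))
        H1 returns [(0, (3))]
      branch[2] choose=5:
        H0 returns (0, (3))
        H1 returns [(0, (3))]
  branch[1] choose=0:
    choose[1, 6, 5] @ H1
      branch[0] choose=1:
        H0 returns (0, (3))
        H1 returns [(0, (3))]
      branch[1] choose=6:
        H0 returns (0, (3))
        H1 returns [(0, (3))]
      branch[2] choose=5:
        H0 returns (0, (3))
        H1 returns [(0, (3))]
  branch[2] choose=2:
    choose[1, 6, 5] @ H1
      branch[0] choose=1:
        H0 returns (0, (3))
        H1 returns [(0, (3))]
      branch[1] choose=6:
        H0 returns (0, (3))
        H1 returns [(0, (3))]
      branch[2] choose=5:
        H0 returns (0, (3))
        H1 returns [(0, (3))]
= [(0, (3)), (0, (3)), (0, (3)), (0, (3)), (0, (3)), (0, (3)), (0, (3)), (0, (3)), (0, (3))]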